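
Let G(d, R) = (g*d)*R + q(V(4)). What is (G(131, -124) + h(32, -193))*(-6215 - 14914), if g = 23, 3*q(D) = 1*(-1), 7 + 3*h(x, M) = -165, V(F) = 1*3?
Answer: 7895266387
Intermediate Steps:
V(F) = 3
h(x, M) = -172/3 (h(x, M) = -7/3 + (1/3)*(-165) = -7/3 - 55 = -172/3)
q(D) = -1/3 (q(D) = (1*(-1))/3 = (1/3)*(-1) = -1/3)
G(d, R) = -1/3 + 23*R*d (G(d, R) = (23*d)*R - 1/3 = 23*R*d - 1/3 = -1/3 + 23*R*d)
(G(131, -124) + h(32, -193))*(-6215 - 14914) = ((-1/3 + 23*(-124)*131) - 172/3)*(-6215 - 14914) = ((-1/3 - 373612) - 172/3)*(-21129) = (-1120837/3 - 172/3)*(-21129) = -1121009/3*(-21129) = 7895266387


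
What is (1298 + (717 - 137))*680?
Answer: 1277040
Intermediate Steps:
(1298 + (717 - 137))*680 = (1298 + 580)*680 = 1878*680 = 1277040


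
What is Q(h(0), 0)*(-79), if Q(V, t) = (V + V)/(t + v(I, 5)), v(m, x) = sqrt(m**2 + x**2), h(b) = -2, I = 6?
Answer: 316*sqrt(61)/61 ≈ 40.460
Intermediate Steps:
Q(V, t) = 2*V/(t + sqrt(61)) (Q(V, t) = (V + V)/(t + sqrt(6**2 + 5**2)) = (2*V)/(t + sqrt(36 + 25)) = (2*V)/(t + sqrt(61)) = 2*V/(t + sqrt(61)))
Q(h(0), 0)*(-79) = (2*(-2)/(0 + sqrt(61)))*(-79) = (2*(-2)/sqrt(61))*(-79) = (2*(-2)*(sqrt(61)/61))*(-79) = -4*sqrt(61)/61*(-79) = 316*sqrt(61)/61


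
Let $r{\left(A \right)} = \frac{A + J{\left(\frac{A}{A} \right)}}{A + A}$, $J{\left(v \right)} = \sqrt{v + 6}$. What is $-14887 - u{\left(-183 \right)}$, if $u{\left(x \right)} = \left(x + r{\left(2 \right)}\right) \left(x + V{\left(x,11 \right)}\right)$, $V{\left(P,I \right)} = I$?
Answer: $-46277 + 43 \sqrt{7} \approx -46163.0$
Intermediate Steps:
$J{\left(v \right)} = \sqrt{6 + v}$
$r{\left(A \right)} = \frac{A + \sqrt{7}}{2 A}$ ($r{\left(A \right)} = \frac{A + \sqrt{6 + \frac{A}{A}}}{A + A} = \frac{A + \sqrt{6 + 1}}{2 A} = \left(A + \sqrt{7}\right) \frac{1}{2 A} = \frac{A + \sqrt{7}}{2 A}$)
$u{\left(x \right)} = \left(11 + x\right) \left(\frac{1}{2} + x + \frac{\sqrt{7}}{4}\right)$ ($u{\left(x \right)} = \left(x + \frac{2 + \sqrt{7}}{2 \cdot 2}\right) \left(x + 11\right) = \left(x + \frac{1}{2} \cdot \frac{1}{2} \left(2 + \sqrt{7}\right)\right) \left(11 + x\right) = \left(x + \left(\frac{1}{2} + \frac{\sqrt{7}}{4}\right)\right) \left(11 + x\right) = \left(\frac{1}{2} + x + \frac{\sqrt{7}}{4}\right) \left(11 + x\right) = \left(11 + x\right) \left(\frac{1}{2} + x + \frac{\sqrt{7}}{4}\right)$)
$-14887 - u{\left(-183 \right)} = -14887 - \left(\frac{11}{2} + \left(-183\right)^{2} + \frac{11 \sqrt{7}}{4} + \frac{23}{2} \left(-183\right) + \frac{1}{4} \left(-183\right) \sqrt{7}\right) = -14887 - \left(\frac{11}{2} + 33489 + \frac{11 \sqrt{7}}{4} - \frac{4209}{2} - \frac{183 \sqrt{7}}{4}\right) = -14887 - \left(31390 - 43 \sqrt{7}\right) = -46277 + 43 \sqrt{7}$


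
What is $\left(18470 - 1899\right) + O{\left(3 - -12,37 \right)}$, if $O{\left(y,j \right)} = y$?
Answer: $16586$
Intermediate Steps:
$\left(18470 - 1899\right) + O{\left(3 - -12,37 \right)} = \left(18470 - 1899\right) + \left(3 - -12\right) = 16571 + \left(3 + 12\right) = 16571 + 15 = 16586$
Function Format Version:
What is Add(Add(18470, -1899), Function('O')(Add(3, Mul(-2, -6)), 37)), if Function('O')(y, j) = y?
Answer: 16586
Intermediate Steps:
Add(Add(18470, -1899), Function('O')(Add(3, Mul(-2, -6)), 37)) = Add(Add(18470, -1899), Add(3, Mul(-2, -6))) = Add(16571, Add(3, 12)) = Add(16571, 15) = 16586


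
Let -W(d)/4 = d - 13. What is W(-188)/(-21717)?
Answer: -268/7239 ≈ -0.037022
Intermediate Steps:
W(d) = 52 - 4*d (W(d) = -4*(d - 13) = -4*(-13 + d) = 52 - 4*d)
W(-188)/(-21717) = (52 - 4*(-188))/(-21717) = (52 + 752)*(-1/21717) = 804*(-1/21717) = -268/7239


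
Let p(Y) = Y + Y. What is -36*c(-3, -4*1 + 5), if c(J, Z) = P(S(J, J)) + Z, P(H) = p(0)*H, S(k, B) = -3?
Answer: -36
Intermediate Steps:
p(Y) = 2*Y
P(H) = 0 (P(H) = (2*0)*H = 0*H = 0)
c(J, Z) = Z (c(J, Z) = 0 + Z = Z)
-36*c(-3, -4*1 + 5) = -36*(-4*1 + 5) = -36*(-4 + 5) = -36*1 = -36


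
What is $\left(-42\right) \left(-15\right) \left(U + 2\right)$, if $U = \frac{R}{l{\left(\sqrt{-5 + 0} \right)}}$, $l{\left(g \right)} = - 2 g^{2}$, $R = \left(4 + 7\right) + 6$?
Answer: $2331$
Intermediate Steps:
$R = 17$ ($R = 11 + 6 = 17$)
$U = \frac{17}{10}$ ($U = \frac{17}{\left(-2\right) \left(\sqrt{-5 + 0}\right)^{2}} = \frac{17}{\left(-2\right) \left(\sqrt{-5}\right)^{2}} = \frac{17}{\left(-2\right) \left(i \sqrt{5}\right)^{2}} = \frac{17}{\left(-2\right) \left(-5\right)} = \frac{17}{10} \approx 1.7$)
$\left(-42\right) \left(-15\right) \left(U + 2\right) = \left(-42\right) \left(-15\right) \left(\frac{17}{10} + 2\right) = 630 \cdot \frac{37}{10} = 2331$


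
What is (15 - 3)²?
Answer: 144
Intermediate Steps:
(15 - 3)² = 12² = 144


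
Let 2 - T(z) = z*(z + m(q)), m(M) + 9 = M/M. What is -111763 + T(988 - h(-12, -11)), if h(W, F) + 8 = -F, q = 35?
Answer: -1074106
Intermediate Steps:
h(W, F) = -8 - F
m(M) = -8 (m(M) = -9 + M/M = -9 + 1 = -8)
T(z) = 2 - z*(-8 + z) (T(z) = 2 - z*(z - 8) = 2 - z*(-8 + z))
-111763 + T(988 - h(-12, -11)) = -111763 + (2 - (988 - (-8 - 1*(-11)))**2 + 8*(988 - (-8 - 1*(-11)))) = -111763 + (2 - (988 - (-8 + 11))**2 + 8*(988 - (-8 + 11))) = -111763 + (2 - (988 - 1*3)**2 + 8*(988 - 1*3)) = -111763 + (2 - (988 - 3)**2 + 8*(988 - 3)) = -111763 + (2 - 1*985**2 + 8*985) = -111763 + (2 - 1*970225 + 7880) = -111763 + (2 - 970225 + 7880) = -111763 - 962343 = -1074106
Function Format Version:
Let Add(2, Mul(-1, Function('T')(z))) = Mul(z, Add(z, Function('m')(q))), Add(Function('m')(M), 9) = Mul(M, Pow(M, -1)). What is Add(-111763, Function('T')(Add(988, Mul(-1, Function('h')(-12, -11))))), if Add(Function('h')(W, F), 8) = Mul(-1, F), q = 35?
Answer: -1074106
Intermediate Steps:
Function('h')(W, F) = Add(-8, Mul(-1, F))
Function('m')(M) = -8 (Function('m')(M) = Add(-9, Mul(M, Pow(M, -1))) = Add(-9, 1) = -8)
Function('T')(z) = Add(2, Mul(-1, z, Add(-8, z))) (Function('T')(z) = Add(2, Mul(-1, Mul(z, Add(z, -8)))) = Add(2, Mul(-1, Mul(z, Add(-8, z)))) = Add(2, Mul(-1, z, Add(-8, z))))
Add(-111763, Function('T')(Add(988, Mul(-1, Function('h')(-12, -11))))) = Add(-111763, Add(2, Mul(-1, Pow(Add(988, Mul(-1, Add(-8, Mul(-1, -11)))), 2)), Mul(8, Add(988, Mul(-1, Add(-8, Mul(-1, -11))))))) = Add(-111763, Add(2, Mul(-1, Pow(Add(988, Mul(-1, Add(-8, 11))), 2)), Mul(8, Add(988, Mul(-1, Add(-8, 11)))))) = Add(-111763, Add(2, Mul(-1, Pow(Add(988, Mul(-1, 3)), 2)), Mul(8, Add(988, Mul(-1, 3))))) = Add(-111763, Add(2, Mul(-1, Pow(Add(988, -3), 2)), Mul(8, Add(988, -3)))) = Add(-111763, Add(2, Mul(-1, Pow(985, 2)), Mul(8, 985))) = Add(-111763, Add(2, Mul(-1, 970225), 7880)) = Add(-111763, Add(2, -970225, 7880)) = Add(-111763, -962343) = -1074106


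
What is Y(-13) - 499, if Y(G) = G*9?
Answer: -616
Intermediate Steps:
Y(G) = 9*G
Y(-13) - 499 = 9*(-13) - 499 = -117 - 499 = -616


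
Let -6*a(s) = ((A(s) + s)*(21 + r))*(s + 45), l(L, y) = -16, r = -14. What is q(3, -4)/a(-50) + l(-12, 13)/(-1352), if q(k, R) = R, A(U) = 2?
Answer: 309/11830 ≈ 0.026120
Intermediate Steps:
a(s) = -(14 + 7*s)*(45 + s)/6 (a(s) = -(2 + s)*(21 - 14)*(s + 45)/6 = -(2 + s)*7*(45 + s)/6 = -(14 + 7*s)*(45 + s)/6)
q(3, -4)/a(-50) + l(-12, 13)/(-1352) = -4/(-105 - 329/6*(-50) - 7/6*(-50)²) - 16/(-1352) = -4/(-105 + 8225/3 - 7/6*2500) - 16*(-1/1352) = -4/(-105 + 8225/3 - 8750/3) + 2/169 = -4/(-280) + 2/169 = -4*(-1/280) + 2/169 = 1/70 + 2/169 = 309/11830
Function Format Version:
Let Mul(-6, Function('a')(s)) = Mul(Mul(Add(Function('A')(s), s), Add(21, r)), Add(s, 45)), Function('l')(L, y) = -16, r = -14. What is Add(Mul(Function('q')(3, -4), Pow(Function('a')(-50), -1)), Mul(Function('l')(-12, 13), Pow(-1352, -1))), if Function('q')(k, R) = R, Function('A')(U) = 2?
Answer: Rational(309, 11830) ≈ 0.026120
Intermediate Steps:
Function('a')(s) = Mul(Rational(-1, 6), Add(14, Mul(7, s)), Add(45, s)) (Function('a')(s) = Mul(Rational(-1, 6), Mul(Mul(Add(2, s), Add(21, -14)), Add(s, 45))) = Mul(Rational(-1, 6), Mul(Mul(Add(2, s), 7), Add(45, s))) = Mul(Rational(-1, 6), Mul(Add(14, Mul(7, s)), Add(45, s))) = Mul(Rational(-1, 6), Add(14, Mul(7, s)), Add(45, s)))
Add(Mul(Function('q')(3, -4), Pow(Function('a')(-50), -1)), Mul(Function('l')(-12, 13), Pow(-1352, -1))) = Add(Mul(-4, Pow(Add(-105, Mul(Rational(-329, 6), -50), Mul(Rational(-7, 6), Pow(-50, 2))), -1)), Mul(-16, Pow(-1352, -1))) = Add(Mul(-4, Pow(Add(-105, Rational(8225, 3), Mul(Rational(-7, 6), 2500)), -1)), Mul(-16, Rational(-1, 1352))) = Add(Mul(-4, Pow(Add(-105, Rational(8225, 3), Rational(-8750, 3)), -1)), Rational(2, 169)) = Add(Mul(-4, Pow(-280, -1)), Rational(2, 169)) = Add(Mul(-4, Rational(-1, 280)), Rational(2, 169)) = Add(Rational(1, 70), Rational(2, 169)) = Rational(309, 11830)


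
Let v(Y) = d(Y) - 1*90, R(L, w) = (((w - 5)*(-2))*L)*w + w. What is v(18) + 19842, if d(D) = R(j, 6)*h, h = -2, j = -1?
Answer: 19716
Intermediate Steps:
R(L, w) = w + L*w*(10 - 2*w) (R(L, w) = (((-5 + w)*(-2))*L)*w + w = ((10 - 2*w)*L)*w + w = (L*(10 - 2*w))*w + w = L*w*(10 - 2*w) + w = w + L*w*(10 - 2*w))
d(D) = -36 (d(D) = (6*(1 + 10*(-1) - 2*(-1)*6))*(-2) = (6*(1 - 10 + 12))*(-2) = (6*3)*(-2) = 18*(-2) = -36)
v(Y) = -126 (v(Y) = -36 - 1*90 = -36 - 90 = -126)
v(18) + 19842 = -126 + 19842 = 19716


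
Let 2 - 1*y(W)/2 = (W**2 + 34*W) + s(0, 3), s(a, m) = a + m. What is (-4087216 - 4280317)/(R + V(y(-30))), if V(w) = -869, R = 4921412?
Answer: -8367533/4920543 ≈ -1.7005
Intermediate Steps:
y(W) = -2 - 68*W - 2*W**2 (y(W) = 4 - 2*((W**2 + 34*W) + (0 + 3)) = 4 - 2*((W**2 + 34*W) + 3) = 4 - 2*(3 + W**2 + 34*W) = 4 + (-6 - 68*W - 2*W**2) = -2 - 68*W - 2*W**2)
(-4087216 - 4280317)/(R + V(y(-30))) = (-4087216 - 4280317)/(4921412 - 869) = -8367533/4920543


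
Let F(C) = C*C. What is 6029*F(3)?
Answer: 54261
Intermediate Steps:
F(C) = C²
6029*F(3) = 6029*3² = 6029*9 = 54261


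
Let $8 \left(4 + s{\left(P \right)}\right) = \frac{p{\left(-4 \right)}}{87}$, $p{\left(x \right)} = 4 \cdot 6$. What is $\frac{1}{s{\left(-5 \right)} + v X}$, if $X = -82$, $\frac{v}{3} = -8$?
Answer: $\frac{29}{56957} \approx 0.00050916$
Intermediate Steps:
$v = -24$ ($v = 3 \left(-8\right) = -24$)
$p{\left(x \right)} = 24$
$s{\left(P \right)} = - \frac{115}{29}$ ($s{\left(P \right)} = -4 + \frac{24 \cdot \frac{1}{87}}{8} = -4 + \frac{1}{8} \cdot \frac{8}{29} = -4 + \frac{1}{29} = - \frac{115}{29}$)
$\frac{1}{s{\left(-5 \right)} + v X} = \frac{1}{- \frac{115}{29} - -1968} = \frac{1}{- \frac{115}{29} + 1968} = \frac{1}{\frac{56957}{29}} = \frac{29}{56957}$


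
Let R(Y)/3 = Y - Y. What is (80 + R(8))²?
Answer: 6400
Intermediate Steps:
R(Y) = 0 (R(Y) = 3*(Y - Y) = 3*0 = 0)
(80 + R(8))² = (80 + 0)² = 80² = 6400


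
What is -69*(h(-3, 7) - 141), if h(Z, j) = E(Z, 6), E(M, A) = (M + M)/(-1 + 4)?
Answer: 9867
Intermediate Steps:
E(M, A) = 2*M/3 (E(M, A) = (2*M)/3 = (2*M)*(⅓) = 2*M/3)
h(Z, j) = 2*Z/3
-69*(h(-3, 7) - 141) = -69*((⅔)*(-3) - 141) = -69*(-2 - 141) = -69*(-143) = 9867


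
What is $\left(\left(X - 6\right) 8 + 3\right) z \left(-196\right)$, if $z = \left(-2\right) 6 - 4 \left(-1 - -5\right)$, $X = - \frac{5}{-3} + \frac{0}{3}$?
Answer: $- \frac{521360}{3} \approx -1.7379 \cdot 10^{5}$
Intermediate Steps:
$X = \frac{5}{3}$ ($X = \left(-5\right) \left(- \frac{1}{3}\right) + 0 \cdot \frac{1}{3} = \frac{5}{3} + 0 = \frac{5}{3} \approx 1.6667$)
$z = -28$ ($z = -12 - 4 \left(-1 + 5\right) = -12 - 16 = -28$)
$\left(\left(X - 6\right) 8 + 3\right) z \left(-196\right) = \left(\left(\frac{5}{3} - 6\right) 8 + 3\right) \left(-28\right) \left(-196\right) = \left(\left(- \frac{13}{3}\right) 8 + 3\right) \left(-28\right) \left(-196\right) = \left(- \frac{104}{3} + 3\right) \left(-28\right) \left(-196\right) = \left(- \frac{95}{3}\right) \left(-28\right) \left(-196\right) = \frac{2660}{3} \left(-196\right) = - \frac{521360}{3}$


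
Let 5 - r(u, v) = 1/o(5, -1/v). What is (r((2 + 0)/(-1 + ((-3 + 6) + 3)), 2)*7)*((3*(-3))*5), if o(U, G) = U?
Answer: -1512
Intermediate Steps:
r(u, v) = 24/5 (r(u, v) = 5 - 1/5 = 5 - 1*⅕ = 5 - ⅕ = 24/5)
(r((2 + 0)/(-1 + ((-3 + 6) + 3)), 2)*7)*((3*(-3))*5) = ((24/5)*7)*((3*(-3))*5) = 168*(-9*5)/5 = (168/5)*(-45) = -1512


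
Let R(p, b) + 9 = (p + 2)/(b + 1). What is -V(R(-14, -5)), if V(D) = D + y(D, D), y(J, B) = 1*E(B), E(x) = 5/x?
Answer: 41/6 ≈ 6.8333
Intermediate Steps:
y(J, B) = 5/B (y(J, B) = 1*(5/B) = 5/B)
R(p, b) = -9 + (2 + p)/(1 + b) (R(p, b) = -9 + (p + 2)/(b + 1) = -9 + (2 + p)/(1 + b))
V(D) = D + 5/D
-V(R(-14, -5)) = -((-7 - 14 - 9*(-5))/(1 - 5) + 5/(((-7 - 14 - 9*(-5))/(1 - 5)))) = -((-7 - 14 + 45)/(-4) + 5/(((-7 - 14 + 45)/(-4)))) = -(-1/4*24 + 5/((-1/4*24))) = -(-6 + 5/(-6)) = -(-6 + 5*(-1/6)) = -(-6 - 5/6) = -1*(-41/6) = 41/6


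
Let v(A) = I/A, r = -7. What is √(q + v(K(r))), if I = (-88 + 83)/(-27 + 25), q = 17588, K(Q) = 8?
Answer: √281413/4 ≈ 132.62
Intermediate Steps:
I = 5/2 (I = -5/(-2) = -5*(-½) = 5/2 ≈ 2.5000)
v(A) = 5/(2*A)
√(q + v(K(r))) = √(17588 + (5/2)/8) = √(17588 + (5/2)*(⅛)) = √(17588 + 5/16) = √(281413/16) = √281413/4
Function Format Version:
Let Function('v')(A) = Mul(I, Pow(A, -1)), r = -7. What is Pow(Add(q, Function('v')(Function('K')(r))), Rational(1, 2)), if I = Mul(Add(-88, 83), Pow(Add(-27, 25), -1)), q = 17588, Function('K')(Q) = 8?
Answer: Mul(Rational(1, 4), Pow(281413, Rational(1, 2))) ≈ 132.62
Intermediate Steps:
I = Rational(5, 2) (I = Mul(-5, Pow(-2, -1)) = Mul(-5, Rational(-1, 2)) = Rational(5, 2) ≈ 2.5000)
Function('v')(A) = Mul(Rational(5, 2), Pow(A, -1))
Pow(Add(q, Function('v')(Function('K')(r))), Rational(1, 2)) = Pow(Add(17588, Mul(Rational(5, 2), Pow(8, -1))), Rational(1, 2)) = Pow(Add(17588, Mul(Rational(5, 2), Rational(1, 8))), Rational(1, 2)) = Pow(Add(17588, Rational(5, 16)), Rational(1, 2)) = Pow(Rational(281413, 16), Rational(1, 2)) = Mul(Rational(1, 4), Pow(281413, Rational(1, 2)))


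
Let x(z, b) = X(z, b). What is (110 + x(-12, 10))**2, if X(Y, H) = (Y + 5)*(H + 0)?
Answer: 1600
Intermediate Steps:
X(Y, H) = H*(5 + Y) (X(Y, H) = (5 + Y)*H = H*(5 + Y))
x(z, b) = b*(5 + z)
(110 + x(-12, 10))**2 = (110 + 10*(5 - 12))**2 = (110 + 10*(-7))**2 = (110 - 70)**2 = 40**2 = 1600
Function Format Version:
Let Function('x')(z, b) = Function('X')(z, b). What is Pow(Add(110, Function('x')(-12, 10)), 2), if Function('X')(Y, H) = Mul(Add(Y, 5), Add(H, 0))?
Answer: 1600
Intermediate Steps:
Function('X')(Y, H) = Mul(H, Add(5, Y)) (Function('X')(Y, H) = Mul(Add(5, Y), H) = Mul(H, Add(5, Y)))
Function('x')(z, b) = Mul(b, Add(5, z))
Pow(Add(110, Function('x')(-12, 10)), 2) = Pow(Add(110, Mul(10, Add(5, -12))), 2) = Pow(Add(110, Mul(10, -7)), 2) = Pow(Add(110, -70), 2) = Pow(40, 2) = 1600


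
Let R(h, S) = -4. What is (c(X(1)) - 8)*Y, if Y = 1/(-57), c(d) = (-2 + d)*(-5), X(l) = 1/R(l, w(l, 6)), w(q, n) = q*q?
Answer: -13/228 ≈ -0.057018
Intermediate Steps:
w(q, n) = q²
X(l) = -¼ (X(l) = 1/(-4) = -¼)
c(d) = 10 - 5*d
Y = -1/57 ≈ -0.017544
(c(X(1)) - 8)*Y = ((10 - 5*(-¼)) - 8)*(-1/57) = ((10 + 5/4) - 8)*(-1/57) = (45/4 - 8)*(-1/57) = (13/4)*(-1/57) = -13/228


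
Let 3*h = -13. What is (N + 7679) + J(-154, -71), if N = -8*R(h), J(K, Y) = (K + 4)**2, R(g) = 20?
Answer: 30019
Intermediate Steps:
h = -13/3 (h = (1/3)*(-13) = -13/3 ≈ -4.3333)
J(K, Y) = (4 + K)**2
N = -160 (N = -8*20 = -160)
(N + 7679) + J(-154, -71) = (-160 + 7679) + (4 - 154)**2 = 7519 + (-150)**2 = 7519 + 22500 = 30019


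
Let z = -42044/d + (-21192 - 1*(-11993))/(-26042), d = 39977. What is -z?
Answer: 727161425/1041081034 ≈ 0.69847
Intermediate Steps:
z = -727161425/1041081034 (z = -42044/39977 + (-21192 - 1*(-11993))/(-26042) = -42044*1/39977 + (-21192 + 11993)*(-1/26042) = -42044/39977 - 9199*(-1/26042) = -42044/39977 + 9199/26042 = -727161425/1041081034 ≈ -0.69847)
-z = -1*(-727161425/1041081034) = 727161425/1041081034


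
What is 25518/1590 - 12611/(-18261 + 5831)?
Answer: 11241341/658790 ≈ 17.064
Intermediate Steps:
25518/1590 - 12611/(-18261 + 5831) = 25518*(1/1590) - 12611/(-12430) = 4253/265 - 12611*(-1/12430) = 4253/265 + 12611/12430 = 11241341/658790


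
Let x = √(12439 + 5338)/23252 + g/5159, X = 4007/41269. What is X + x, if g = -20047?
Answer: -806647530/212906771 + √17777/23252 ≈ -3.7830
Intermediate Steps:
X = 4007/41269 (X = 4007*(1/41269) = 4007/41269 ≈ 0.097095)
x = -20047/5159 + √17777/23252 (x = √(12439 + 5338)/23252 - 20047/5159 = √17777*(1/23252) - 20047*1/5159 = √17777/23252 - 20047/5159 = -20047/5159 + √17777/23252 ≈ -3.8801)
X + x = 4007/41269 + (-20047/5159 + √17777/23252) = -806647530/212906771 + √17777/23252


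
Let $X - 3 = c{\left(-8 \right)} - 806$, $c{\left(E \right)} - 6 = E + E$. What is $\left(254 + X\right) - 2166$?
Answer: $-2725$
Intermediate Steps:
$c{\left(E \right)} = 6 + 2 E$ ($c{\left(E \right)} = 6 + \left(E + E\right) = 6 + 2 E$)
$X = -813$ ($X = 3 + \left(\left(6 + 2 \left(-8\right)\right) - 806\right) = 3 + \left(\left(6 - 16\right) - 806\right) = 3 - 816 = -813$)
$\left(254 + X\right) - 2166 = \left(254 - 813\right) - 2166 = -559 - 2166 = -2725$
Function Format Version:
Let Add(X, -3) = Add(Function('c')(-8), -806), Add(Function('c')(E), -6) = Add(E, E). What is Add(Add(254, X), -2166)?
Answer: -2725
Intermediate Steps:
Function('c')(E) = Add(6, Mul(2, E)) (Function('c')(E) = Add(6, Add(E, E)) = Add(6, Mul(2, E)))
X = -813 (X = Add(3, Add(Add(6, Mul(2, -8)), -806)) = Add(3, Add(Add(6, -16), -806)) = Add(3, Add(-10, -806)) = Add(3, -816) = -813)
Add(Add(254, X), -2166) = Add(Add(254, -813), -2166) = Add(-559, -2166) = -2725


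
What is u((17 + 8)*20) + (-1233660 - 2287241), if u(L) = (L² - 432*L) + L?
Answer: -3486401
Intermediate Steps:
u(L) = L² - 431*L
u((17 + 8)*20) + (-1233660 - 2287241) = ((17 + 8)*20)*(-431 + (17 + 8)*20) + (-1233660 - 2287241) = (25*20)*(-431 + 25*20) - 3520901 = 500*(-431 + 500) - 3520901 = 500*69 - 3520901 = 34500 - 3520901 = -3486401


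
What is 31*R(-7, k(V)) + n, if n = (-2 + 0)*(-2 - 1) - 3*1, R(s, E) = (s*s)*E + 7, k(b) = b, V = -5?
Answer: -7375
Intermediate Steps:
R(s, E) = 7 + E*s² (R(s, E) = s²*E + 7 = E*s² + 7 = 7 + E*s²)
n = 3 (n = -2*(-3) - 3 = 6 - 3 = 3)
31*R(-7, k(V)) + n = 31*(7 - 5*(-7)²) + 3 = 31*(7 - 5*49) + 3 = 31*(7 - 245) + 3 = 31*(-238) + 3 = -7378 + 3 = -7375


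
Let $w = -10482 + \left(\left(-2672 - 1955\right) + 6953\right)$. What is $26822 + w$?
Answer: $18666$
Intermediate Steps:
$w = -8156$ ($w = -10482 + \left(-4627 + 6953\right) = -10482 + 2326 = -8156$)
$26822 + w = 26822 - 8156 = 18666$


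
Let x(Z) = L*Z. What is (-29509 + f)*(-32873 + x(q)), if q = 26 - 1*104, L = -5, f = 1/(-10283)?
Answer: 9856675562184/10283 ≈ 9.5854e+8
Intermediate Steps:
f = -1/10283 ≈ -9.7248e-5
q = -78 (q = 26 - 104 = -78)
x(Z) = -5*Z
(-29509 + f)*(-32873 + x(q)) = (-29509 - 1/10283)*(-32873 - 5*(-78)) = -303441048*(-32873 + 390)/10283 = -303441048/10283*(-32483) = 9856675562184/10283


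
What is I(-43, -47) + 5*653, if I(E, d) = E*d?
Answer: 5286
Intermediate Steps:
I(-43, -47) + 5*653 = -43*(-47) + 5*653 = 2021 + 3265 = 5286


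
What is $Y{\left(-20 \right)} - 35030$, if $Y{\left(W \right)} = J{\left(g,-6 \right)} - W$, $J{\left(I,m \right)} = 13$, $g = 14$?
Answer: $-34997$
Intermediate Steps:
$Y{\left(W \right)} = 13 - W$
$Y{\left(-20 \right)} - 35030 = \left(13 - -20\right) - 35030 = \left(13 + 20\right) - 35030 = 33 - 35030 = -34997$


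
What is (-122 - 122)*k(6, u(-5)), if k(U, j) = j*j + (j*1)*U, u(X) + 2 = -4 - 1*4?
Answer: -9760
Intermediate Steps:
u(X) = -10 (u(X) = -2 + (-4 - 1*4) = -2 + (-4 - 4) = -2 - 8 = -10)
k(U, j) = j² + U*j (k(U, j) = j² + j*U = j² + U*j)
(-122 - 122)*k(6, u(-5)) = (-122 - 122)*(-10*(6 - 10)) = -(-2440)*(-4) = -244*40 = -9760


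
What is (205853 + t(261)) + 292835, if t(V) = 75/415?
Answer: 41391119/83 ≈ 4.9869e+5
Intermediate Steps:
t(V) = 15/83 (t(V) = 75*(1/415) = 15/83)
(205853 + t(261)) + 292835 = (205853 + 15/83) + 292835 = 17085814/83 + 292835 = 41391119/83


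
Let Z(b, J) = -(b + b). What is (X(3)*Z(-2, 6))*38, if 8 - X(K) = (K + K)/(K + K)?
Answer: 1064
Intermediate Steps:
X(K) = 7 (X(K) = 8 - (K + K)/(K + K) = 8 - 2*K/(2*K) = 8 - 2*K*1/(2*K) = 8 - 1*1 = 8 - 1 = 7)
Z(b, J) = -2*b
(X(3)*Z(-2, 6))*38 = (7*(-2*(-2)))*38 = (7*4)*38 = 28*38 = 1064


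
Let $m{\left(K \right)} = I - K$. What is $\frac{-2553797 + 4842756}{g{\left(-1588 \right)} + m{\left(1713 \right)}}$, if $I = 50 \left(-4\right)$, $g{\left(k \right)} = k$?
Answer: $- \frac{2288959}{3501} \approx -653.8$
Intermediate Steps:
$I = -200$
$m{\left(K \right)} = -200 - K$
$\frac{-2553797 + 4842756}{g{\left(-1588 \right)} + m{\left(1713 \right)}} = \frac{-2553797 + 4842756}{-1588 - 1913} = \frac{2288959}{-1588 - 1913} = \frac{2288959}{-3501} = 2288959 \left(- \frac{1}{3501}\right) = - \frac{2288959}{3501}$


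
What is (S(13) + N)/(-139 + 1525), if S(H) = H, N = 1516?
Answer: 139/126 ≈ 1.1032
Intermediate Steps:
(S(13) + N)/(-139 + 1525) = (13 + 1516)/(-139 + 1525) = 1529/1386 = 1529*(1/1386) = 139/126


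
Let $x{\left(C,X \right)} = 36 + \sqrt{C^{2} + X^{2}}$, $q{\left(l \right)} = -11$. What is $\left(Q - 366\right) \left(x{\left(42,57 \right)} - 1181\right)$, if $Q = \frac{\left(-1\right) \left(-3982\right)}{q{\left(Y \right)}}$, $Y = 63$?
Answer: $833560 - 2184 \sqrt{557} \approx 7.8202 \cdot 10^{5}$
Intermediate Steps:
$Q = -362$ ($Q = \frac{\left(-1\right) \left(-3982\right)}{-11} = 3982 \left(- \frac{1}{11}\right) = -362$)
$\left(Q - 366\right) \left(x{\left(42,57 \right)} - 1181\right) = \left(-362 - 366\right) \left(\left(36 + \sqrt{42^{2} + 57^{2}}\right) - 1181\right) = - 728 \left(\left(36 + \sqrt{1764 + 3249}\right) - 1181\right) = - 728 \left(\left(36 + \sqrt{5013}\right) - 1181\right) = - 728 \left(\left(36 + 3 \sqrt{557}\right) - 1181\right) = - 728 \left(-1145 + 3 \sqrt{557}\right) = 833560 - 2184 \sqrt{557}$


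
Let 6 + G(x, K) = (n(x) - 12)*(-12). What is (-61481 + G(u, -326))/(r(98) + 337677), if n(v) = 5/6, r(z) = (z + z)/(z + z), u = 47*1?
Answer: -61353/337678 ≈ -0.18169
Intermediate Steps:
u = 47
r(z) = 1 (r(z) = (2*z)/((2*z)) = (2*z)*(1/(2*z)) = 1)
n(v) = ⅚ (n(v) = 5*(⅙) = ⅚)
G(x, K) = 128 (G(x, K) = -6 + (⅚ - 12)*(-12) = -6 - 67/6*(-12) = -6 + 134 = 128)
(-61481 + G(u, -326))/(r(98) + 337677) = (-61481 + 128)/(1 + 337677) = -61353/337678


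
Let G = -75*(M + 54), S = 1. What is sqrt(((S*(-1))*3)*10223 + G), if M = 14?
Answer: I*sqrt(35769) ≈ 189.13*I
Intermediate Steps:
G = -5100 (G = -75*(14 + 54) = -75*68 = -5100)
sqrt(((S*(-1))*3)*10223 + G) = sqrt(((1*(-1))*3)*10223 - 5100) = sqrt(-1*3*10223 - 5100) = sqrt(-3*10223 - 5100) = sqrt(-30669 - 5100) = sqrt(-35769) = I*sqrt(35769)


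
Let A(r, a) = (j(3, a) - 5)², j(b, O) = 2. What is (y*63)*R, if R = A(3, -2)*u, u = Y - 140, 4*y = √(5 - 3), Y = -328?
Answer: -66339*√2 ≈ -93818.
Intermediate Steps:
y = √2/4 (y = √(5 - 3)/4 = √2/4 ≈ 0.35355)
u = -468 (u = -328 - 140 = -468)
A(r, a) = 9 (A(r, a) = (2 - 5)² = (-3)² = 9)
R = -4212 (R = 9*(-468) = -4212)
(y*63)*R = ((√2/4)*63)*(-4212) = (63*√2/4)*(-4212) = -66339*√2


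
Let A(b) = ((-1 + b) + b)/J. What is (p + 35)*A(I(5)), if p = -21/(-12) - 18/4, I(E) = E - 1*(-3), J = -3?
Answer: -645/4 ≈ -161.25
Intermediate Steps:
I(E) = 3 + E (I(E) = E + 3 = 3 + E)
A(b) = ⅓ - 2*b/3 (A(b) = ((-1 + b) + b)/(-3) = (-1 + 2*b)*(-⅓) = ⅓ - 2*b/3)
p = -11/4 (p = -21*(-1/12) - 18*¼ = 7/4 - 9/2 = -11/4 ≈ -2.7500)
(p + 35)*A(I(5)) = (-11/4 + 35)*(⅓ - 2*(3 + 5)/3) = 129*(⅓ - ⅔*8)/4 = 129*(⅓ - 16/3)/4 = (129/4)*(-5) = -645/4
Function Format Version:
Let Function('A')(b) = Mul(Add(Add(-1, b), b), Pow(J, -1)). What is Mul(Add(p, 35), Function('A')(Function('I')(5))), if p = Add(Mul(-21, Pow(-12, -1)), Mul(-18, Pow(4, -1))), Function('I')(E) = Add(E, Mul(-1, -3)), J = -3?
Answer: Rational(-645, 4) ≈ -161.25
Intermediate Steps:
Function('I')(E) = Add(3, E) (Function('I')(E) = Add(E, 3) = Add(3, E))
Function('A')(b) = Add(Rational(1, 3), Mul(Rational(-2, 3), b)) (Function('A')(b) = Mul(Add(Add(-1, b), b), Pow(-3, -1)) = Mul(Add(-1, Mul(2, b)), Rational(-1, 3)) = Add(Rational(1, 3), Mul(Rational(-2, 3), b)))
p = Rational(-11, 4) (p = Add(Mul(-21, Rational(-1, 12)), Mul(-18, Rational(1, 4))) = Add(Rational(7, 4), Rational(-9, 2)) = Rational(-11, 4) ≈ -2.7500)
Mul(Add(p, 35), Function('A')(Function('I')(5))) = Mul(Add(Rational(-11, 4), 35), Add(Rational(1, 3), Mul(Rational(-2, 3), Add(3, 5)))) = Mul(Rational(129, 4), Add(Rational(1, 3), Mul(Rational(-2, 3), 8))) = Mul(Rational(129, 4), Add(Rational(1, 3), Rational(-16, 3))) = Mul(Rational(129, 4), -5) = Rational(-645, 4)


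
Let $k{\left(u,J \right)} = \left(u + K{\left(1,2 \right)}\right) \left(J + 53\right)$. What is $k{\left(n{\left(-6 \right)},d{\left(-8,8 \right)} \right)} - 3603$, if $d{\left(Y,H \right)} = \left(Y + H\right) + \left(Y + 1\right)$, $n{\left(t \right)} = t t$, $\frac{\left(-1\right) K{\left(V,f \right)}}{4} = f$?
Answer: $-2315$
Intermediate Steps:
$K{\left(V,f \right)} = - 4 f$
$n{\left(t \right)} = t^{2}$
$d{\left(Y,H \right)} = 1 + H + 2 Y$ ($d{\left(Y,H \right)} = \left(H + Y\right) + \left(1 + Y\right) = 1 + H + 2 Y$)
$k{\left(u,J \right)} = \left(-8 + u\right) \left(53 + J\right)$ ($k{\left(u,J \right)} = \left(u - 8\right) \left(J + 53\right) = \left(u - 8\right) \left(53 + J\right) = \left(-8 + u\right) \left(53 + J\right)$)
$k{\left(n{\left(-6 \right)},d{\left(-8,8 \right)} \right)} - 3603 = \left(-424 - 8 \left(1 + 8 + 2 \left(-8\right)\right) + 53 \left(-6\right)^{2} + \left(1 + 8 + 2 \left(-8\right)\right) \left(-6\right)^{2}\right) - 3603 = \left(-424 - 8 \left(1 + 8 - 16\right) + 53 \cdot 36 + \left(1 + 8 - 16\right) 36\right) - 3603 = \left(-424 - -56 + 1908 - 252\right) - 3603 = \left(-424 + 56 + 1908 - 252\right) - 3603 = 1288 - 3603 = -2315$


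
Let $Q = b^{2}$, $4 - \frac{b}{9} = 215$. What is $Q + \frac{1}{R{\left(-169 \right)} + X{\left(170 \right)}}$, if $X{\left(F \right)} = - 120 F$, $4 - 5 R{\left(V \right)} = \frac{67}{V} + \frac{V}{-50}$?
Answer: $\frac{3108153668197361}{861891411} \approx 3.6062 \cdot 10^{6}$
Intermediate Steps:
$R{\left(V \right)} = \frac{4}{5} - \frac{67}{5 V} + \frac{V}{250}$ ($R{\left(V \right)} = \frac{4}{5} - \frac{\frac{67}{V} + \frac{V}{-50}}{5} = \frac{4}{5} - \frac{\frac{67}{V} + V \left(- \frac{1}{50}\right)}{5} = \frac{4}{5} - \frac{\frac{67}{V} - \frac{V}{50}}{5} = \frac{4}{5} + \left(- \frac{67}{5 V} + \frac{V}{250}\right) = \frac{4}{5} - \frac{67}{5 V} + \frac{V}{250}$)
$b = -1899$ ($b = 36 - 1935 = -1899$)
$Q = 3606201$ ($Q = \left(-1899\right)^{2} = 3606201$)
$Q + \frac{1}{R{\left(-169 \right)} + X{\left(170 \right)}} = 3606201 + \frac{1}{\frac{-3350 - 169 \left(200 - 169\right)}{250 \left(-169\right)} - 20400} = 3606201 + \frac{1}{\frac{1}{250} \left(- \frac{1}{169}\right) \left(-3350 - 5239\right) - 20400} = 3606201 + \frac{1}{\frac{1}{250} \left(- \frac{1}{169}\right) \left(-8589\right) - 20400} = 3606201 + \frac{1}{\frac{8589}{42250} - 20400} = 3606201 + \frac{1}{- \frac{861891411}{42250}} = 3606201 - \frac{42250}{861891411} = \frac{3108153668197361}{861891411}$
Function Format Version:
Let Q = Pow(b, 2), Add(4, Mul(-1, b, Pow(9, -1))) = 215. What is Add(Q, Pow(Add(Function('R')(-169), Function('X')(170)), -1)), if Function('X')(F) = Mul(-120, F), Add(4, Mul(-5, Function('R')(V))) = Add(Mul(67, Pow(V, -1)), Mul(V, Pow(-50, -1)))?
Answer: Rational(3108153668197361, 861891411) ≈ 3.6062e+6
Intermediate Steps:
Function('R')(V) = Add(Rational(4, 5), Mul(Rational(-67, 5), Pow(V, -1)), Mul(Rational(1, 250), V)) (Function('R')(V) = Add(Rational(4, 5), Mul(Rational(-1, 5), Add(Mul(67, Pow(V, -1)), Mul(V, Pow(-50, -1))))) = Add(Rational(4, 5), Mul(Rational(-1, 5), Add(Mul(67, Pow(V, -1)), Mul(V, Rational(-1, 50))))) = Add(Rational(4, 5), Mul(Rational(-1, 5), Add(Mul(67, Pow(V, -1)), Mul(Rational(-1, 50), V)))) = Add(Rational(4, 5), Add(Mul(Rational(-67, 5), Pow(V, -1)), Mul(Rational(1, 250), V))) = Add(Rational(4, 5), Mul(Rational(-67, 5), Pow(V, -1)), Mul(Rational(1, 250), V)))
b = -1899 (b = Add(36, Mul(-9, 215)) = Add(36, -1935) = -1899)
Q = 3606201 (Q = Pow(-1899, 2) = 3606201)
Add(Q, Pow(Add(Function('R')(-169), Function('X')(170)), -1)) = Add(3606201, Pow(Add(Mul(Rational(1, 250), Pow(-169, -1), Add(-3350, Mul(-169, Add(200, -169)))), Mul(-120, 170)), -1)) = Add(3606201, Pow(Add(Mul(Rational(1, 250), Rational(-1, 169), Add(-3350, Mul(-169, 31))), -20400), -1)) = Add(3606201, Pow(Add(Mul(Rational(1, 250), Rational(-1, 169), Add(-3350, -5239)), -20400), -1)) = Add(3606201, Pow(Add(Mul(Rational(1, 250), Rational(-1, 169), -8589), -20400), -1)) = Add(3606201, Pow(Add(Rational(8589, 42250), -20400), -1)) = Add(3606201, Pow(Rational(-861891411, 42250), -1)) = Add(3606201, Rational(-42250, 861891411)) = Rational(3108153668197361, 861891411)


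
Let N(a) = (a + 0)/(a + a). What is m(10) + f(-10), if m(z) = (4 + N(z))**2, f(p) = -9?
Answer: 45/4 ≈ 11.250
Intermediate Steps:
N(a) = 1/2 (N(a) = a/((2*a)) = a*(1/(2*a)) = 1/2)
m(z) = 81/4 (m(z) = (4 + 1/2)**2 = (9/2)**2 = 81/4)
m(10) + f(-10) = 81/4 - 9 = 45/4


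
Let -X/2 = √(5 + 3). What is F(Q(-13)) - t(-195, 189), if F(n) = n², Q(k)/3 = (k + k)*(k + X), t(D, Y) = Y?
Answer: 1222695 + 632736*√2 ≈ 2.1175e+6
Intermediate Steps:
X = -4*√2 (X = -2*√(5 + 3) = -4*√2 ≈ -5.6569)
Q(k) = 6*k*(k - 4*√2) (Q(k) = 3*((k + k)*(k - 4*√2)) = 3*((2*k)*(k - 4*√2)) = 3*(2*k*(k - 4*√2)) = 6*k*(k - 4*√2))
F(Q(-13)) - t(-195, 189) = (6*(-13)*(-13 - 4*√2))² - 1*189 = (1014 + 312*√2)² - 189 = -189 + (1014 + 312*√2)²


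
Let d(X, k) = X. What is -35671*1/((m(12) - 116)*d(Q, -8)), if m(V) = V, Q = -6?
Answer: -35671/624 ≈ -57.165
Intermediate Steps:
-35671*1/((m(12) - 116)*d(Q, -8)) = -35671*(-1/(6*(12 - 116))) = -35671/((-104*(-6))) = -35671/624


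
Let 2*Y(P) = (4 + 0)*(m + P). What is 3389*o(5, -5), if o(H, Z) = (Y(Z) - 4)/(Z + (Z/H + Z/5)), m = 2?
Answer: 33890/7 ≈ 4841.4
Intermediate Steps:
Y(P) = 4 + 2*P (Y(P) = ((4 + 0)*(2 + P))/2 = (4*(2 + P))/2 = (8 + 4*P)/2 = 4 + 2*P)
o(H, Z) = 2*Z/(6*Z/5 + Z/H) (o(H, Z) = ((4 + 2*Z) - 4)/(Z + (Z/H + Z/5)) = (2*Z)/(Z + (Z/H + Z*(⅕))) = (2*Z)/(Z + (Z/H + Z/5)) = (2*Z)/(Z + (Z/5 + Z/H)) = (2*Z)/(6*Z/5 + Z/H) = 2*Z/(6*Z/5 + Z/H))
3389*o(5, -5) = 3389*(10*5/(5 + 6*5)) = 3389*(10*5/(5 + 30)) = 3389*(10*5/35) = 3389*(10*5*(1/35)) = 3389*(10/7) = 33890/7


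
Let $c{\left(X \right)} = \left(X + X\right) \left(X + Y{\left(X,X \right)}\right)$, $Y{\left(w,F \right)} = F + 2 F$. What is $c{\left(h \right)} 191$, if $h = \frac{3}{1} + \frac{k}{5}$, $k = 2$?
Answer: $\frac{441592}{25} \approx 17664.0$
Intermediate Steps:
$Y{\left(w,F \right)} = 3 F$
$h = \frac{17}{5}$ ($h = \frac{3}{1} + \frac{2}{5} = 3 \cdot 1 + 2 \cdot \frac{1}{5} = 3 + \frac{2}{5} = \frac{17}{5} \approx 3.4$)
$c{\left(X \right)} = 8 X^{2}$ ($c{\left(X \right)} = \left(X + X\right) \left(X + 3 X\right) = 2 X 4 X = 8 X^{2}$)
$c{\left(h \right)} 191 = 8 \left(\frac{17}{5}\right)^{2} \cdot 191 = 8 \cdot \frac{289}{25} \cdot 191 = \frac{2312}{25} \cdot 191 = \frac{441592}{25}$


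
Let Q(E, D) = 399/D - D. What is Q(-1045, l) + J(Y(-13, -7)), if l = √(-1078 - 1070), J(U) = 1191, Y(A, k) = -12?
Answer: 1191 - 849*I*√537/358 ≈ 1191.0 - 54.956*I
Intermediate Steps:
l = 2*I*√537 (l = √(-2148) = 2*I*√537 ≈ 46.346*I)
Q(E, D) = -D + 399/D
Q(-1045, l) + J(Y(-13, -7)) = (-2*I*√537 + 399/((2*I*√537))) + 1191 = (-2*I*√537 + 399*(-I*√537/1074)) + 1191 = (-2*I*√537 - 133*I*√537/358) + 1191 = -849*I*√537/358 + 1191 = 1191 - 849*I*√537/358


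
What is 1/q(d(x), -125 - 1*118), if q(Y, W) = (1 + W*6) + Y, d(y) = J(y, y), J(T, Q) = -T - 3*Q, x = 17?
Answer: -1/1525 ≈ -0.00065574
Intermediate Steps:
d(y) = -4*y (d(y) = -y - 3*y = -4*y)
q(Y, W) = 1 + Y + 6*W (q(Y, W) = (1 + 6*W) + Y = 1 + Y + 6*W)
1/q(d(x), -125 - 1*118) = 1/(1 - 4*17 + 6*(-125 - 1*118)) = 1/(1 - 68 + 6*(-125 - 118)) = 1/(1 - 68 + 6*(-243)) = 1/(1 - 68 - 1458) = 1/(-1525) = -1/1525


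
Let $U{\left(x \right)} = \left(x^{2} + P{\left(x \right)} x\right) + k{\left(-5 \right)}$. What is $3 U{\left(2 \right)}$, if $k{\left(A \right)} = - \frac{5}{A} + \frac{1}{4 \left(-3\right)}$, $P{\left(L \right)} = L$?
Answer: $\frac{107}{4} \approx 26.75$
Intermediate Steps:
$k{\left(A \right)} = - \frac{1}{12} - \frac{5}{A}$ ($k{\left(A \right)} = - \frac{5}{A} + \frac{1}{4} \left(- \frac{1}{3}\right) = - \frac{5}{A} - \frac{1}{12} = - \frac{1}{12} - \frac{5}{A}$)
$U{\left(x \right)} = \frac{11}{12} + 2 x^{2}$ ($U{\left(x \right)} = \left(x^{2} + x x\right) + \frac{-60 - -5}{12 \left(-5\right)} = \left(x^{2} + x^{2}\right) + \frac{1}{12} \left(- \frac{1}{5}\right) \left(-60 + 5\right) = 2 x^{2} + \frac{1}{12} \left(- \frac{1}{5}\right) \left(-55\right) = 2 x^{2} + \frac{11}{12} = \frac{11}{12} + 2 x^{2}$)
$3 U{\left(2 \right)} = 3 \left(\frac{11}{12} + 2 \cdot 2^{2}\right) = 3 \left(\frac{11}{12} + 2 \cdot 4\right) = 3 \left(\frac{11}{12} + 8\right) = 3 \cdot \frac{107}{12} = \frac{107}{4}$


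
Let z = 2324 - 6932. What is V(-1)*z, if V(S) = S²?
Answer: -4608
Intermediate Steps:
z = -4608
V(-1)*z = (-1)²*(-4608) = 1*(-4608) = -4608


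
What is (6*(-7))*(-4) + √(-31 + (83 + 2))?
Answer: 168 + 3*√6 ≈ 175.35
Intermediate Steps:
(6*(-7))*(-4) + √(-31 + (83 + 2)) = -42*(-4) + √(-31 + 85) = 168 + √54 = 168 + 3*√6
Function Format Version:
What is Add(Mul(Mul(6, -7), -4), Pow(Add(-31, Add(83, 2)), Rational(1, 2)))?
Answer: Add(168, Mul(3, Pow(6, Rational(1, 2)))) ≈ 175.35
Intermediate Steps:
Add(Mul(Mul(6, -7), -4), Pow(Add(-31, Add(83, 2)), Rational(1, 2))) = Add(Mul(-42, -4), Pow(Add(-31, 85), Rational(1, 2))) = Add(168, Pow(54, Rational(1, 2))) = Add(168, Mul(3, Pow(6, Rational(1, 2))))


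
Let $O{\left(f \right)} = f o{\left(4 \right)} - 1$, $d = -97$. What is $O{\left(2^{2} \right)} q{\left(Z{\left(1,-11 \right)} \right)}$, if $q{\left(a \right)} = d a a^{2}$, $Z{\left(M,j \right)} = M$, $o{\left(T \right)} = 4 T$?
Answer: $-6111$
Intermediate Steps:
$q{\left(a \right)} = - 97 a^{3}$ ($q{\left(a \right)} = - 97 a a^{2} = - 97 a^{3}$)
$O{\left(f \right)} = -1 + 16 f$ ($O{\left(f \right)} = f 4 \cdot 4 - 1 = f 16 - 1 = 16 f - 1 = -1 + 16 f$)
$O{\left(2^{2} \right)} q{\left(Z{\left(1,-11 \right)} \right)} = \left(-1 + 16 \cdot 2^{2}\right) \left(- 97 \cdot 1^{3}\right) = \left(-1 + 16 \cdot 4\right) \left(\left(-97\right) 1\right) = \left(-1 + 64\right) \left(-97\right) = 63 \left(-97\right) = -6111$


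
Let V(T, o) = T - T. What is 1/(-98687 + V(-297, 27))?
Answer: -1/98687 ≈ -1.0133e-5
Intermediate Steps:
V(T, o) = 0
1/(-98687 + V(-297, 27)) = 1/(-98687 + 0) = 1/(-98687) = -1/98687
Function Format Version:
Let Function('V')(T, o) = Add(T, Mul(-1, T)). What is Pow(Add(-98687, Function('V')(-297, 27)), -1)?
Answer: Rational(-1, 98687) ≈ -1.0133e-5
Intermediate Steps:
Function('V')(T, o) = 0
Pow(Add(-98687, Function('V')(-297, 27)), -1) = Pow(Add(-98687, 0), -1) = Pow(-98687, -1) = Rational(-1, 98687)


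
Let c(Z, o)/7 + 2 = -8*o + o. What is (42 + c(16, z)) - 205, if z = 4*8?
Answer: -1745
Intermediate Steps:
z = 32
c(Z, o) = -14 - 49*o (c(Z, o) = -14 + 7*(-8*o + o) = -14 + 7*(-7*o) = -14 - 49*o)
(42 + c(16, z)) - 205 = (42 + (-14 - 49*32)) - 205 = (42 + (-14 - 1568)) - 205 = (42 - 1582) - 205 = -1540 - 205 = -1745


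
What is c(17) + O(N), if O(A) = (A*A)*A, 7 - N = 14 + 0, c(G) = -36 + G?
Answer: -362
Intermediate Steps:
N = -7 (N = 7 - (14 + 0) = 7 - 1*14 = 7 - 14 = -7)
O(A) = A³ (O(A) = A²*A = A³)
c(17) + O(N) = (-36 + 17) + (-7)³ = -19 - 343 = -362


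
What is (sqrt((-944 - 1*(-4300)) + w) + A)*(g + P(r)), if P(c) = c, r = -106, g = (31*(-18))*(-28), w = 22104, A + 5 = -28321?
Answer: -439562868 + 31036*sqrt(6365) ≈ -4.3709e+8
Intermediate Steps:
A = -28326 (A = -5 - 28321 = -28326)
g = 15624 (g = -558*(-28) = 15624)
(sqrt((-944 - 1*(-4300)) + w) + A)*(g + P(r)) = (sqrt((-944 - 1*(-4300)) + 22104) - 28326)*(15624 - 106) = (sqrt((-944 + 4300) + 22104) - 28326)*15518 = (sqrt(3356 + 22104) - 28326)*15518 = (sqrt(25460) - 28326)*15518 = (2*sqrt(6365) - 28326)*15518 = (-28326 + 2*sqrt(6365))*15518 = -439562868 + 31036*sqrt(6365)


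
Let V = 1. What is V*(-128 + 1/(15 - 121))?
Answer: -13569/106 ≈ -128.01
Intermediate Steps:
V*(-128 + 1/(15 - 121)) = 1*(-128 + 1/(15 - 121)) = 1*(-128 + 1/(-106)) = 1*(-128 - 1/106) = 1*(-13569/106) = -13569/106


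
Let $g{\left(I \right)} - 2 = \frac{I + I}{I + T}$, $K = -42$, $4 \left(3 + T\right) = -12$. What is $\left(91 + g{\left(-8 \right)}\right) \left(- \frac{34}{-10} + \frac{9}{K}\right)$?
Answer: $\frac{146957}{490} \approx 299.91$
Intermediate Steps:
$T = -6$ ($T = -3 + \frac{1}{4} \left(-12\right) = -3 - 3 = -6$)
$g{\left(I \right)} = 2 + \frac{2 I}{-6 + I}$ ($g{\left(I \right)} = 2 + \frac{I + I}{I - 6} = 2 + \frac{2 I}{-6 + I}$)
$\left(91 + g{\left(-8 \right)}\right) \left(- \frac{34}{-10} + \frac{9}{K}\right) = \left(91 + \frac{4 \left(-3 - 8\right)}{-6 - 8}\right) \left(- \frac{34}{-10} + \frac{9}{-42}\right) = \left(91 + 4 \frac{1}{-14} \left(-11\right)\right) \left(\left(-34\right) \left(- \frac{1}{10}\right) + 9 \left(- \frac{1}{42}\right)\right) = \left(91 + 4 \left(- \frac{1}{14}\right) \left(-11\right)\right) \left(\frac{17}{5} - \frac{3}{14}\right) = \left(91 + \frac{22}{7}\right) \frac{223}{70} = \frac{659}{7} \cdot \frac{223}{70} = \frac{146957}{490}$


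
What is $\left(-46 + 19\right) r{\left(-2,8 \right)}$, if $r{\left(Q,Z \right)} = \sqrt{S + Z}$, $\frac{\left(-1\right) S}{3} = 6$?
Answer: $- 27 i \sqrt{10} \approx - 85.381 i$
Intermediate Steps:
$S = -18$ ($S = \left(-3\right) 6 = -18$)
$r{\left(Q,Z \right)} = \sqrt{-18 + Z}$
$\left(-46 + 19\right) r{\left(-2,8 \right)} = \left(-46 + 19\right) \sqrt{-18 + 8} = - 27 \sqrt{-10} = - 27 i \sqrt{10}$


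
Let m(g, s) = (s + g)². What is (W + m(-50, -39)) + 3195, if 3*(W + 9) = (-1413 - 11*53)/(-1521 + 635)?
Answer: 14762201/1329 ≈ 11108.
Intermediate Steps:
m(g, s) = (g + s)²
W = -10963/1329 (W = -9 + ((-1413 - 11*53)/(-1521 + 635))/3 = -9 + ((-1413 - 583)/(-886))/3 = -9 + (-1996*(-1/886))/3 = -9 + (⅓)*(998/443) = -9 + 998/1329 = -10963/1329 ≈ -8.2491)
(W + m(-50, -39)) + 3195 = (-10963/1329 + (-50 - 39)²) + 3195 = (-10963/1329 + (-89)²) + 3195 = (-10963/1329 + 7921) + 3195 = 10516046/1329 + 3195 = 14762201/1329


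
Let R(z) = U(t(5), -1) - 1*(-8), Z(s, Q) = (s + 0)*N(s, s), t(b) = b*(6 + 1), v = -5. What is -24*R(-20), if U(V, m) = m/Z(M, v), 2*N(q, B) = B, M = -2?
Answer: -180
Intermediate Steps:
N(q, B) = B/2
t(b) = 7*b (t(b) = b*7 = 7*b)
Z(s, Q) = s²/2 (Z(s, Q) = (s + 0)*(s/2) = s*(s/2) = s²/2)
U(V, m) = m/2 (U(V, m) = m/(((½)*(-2)²)) = m/(((½)*4)) = m/2)
R(z) = 15/2 (R(z) = (½)*(-1) - 1*(-8) = -½ + 8 = 15/2)
-24*R(-20) = -24*15/2 = -180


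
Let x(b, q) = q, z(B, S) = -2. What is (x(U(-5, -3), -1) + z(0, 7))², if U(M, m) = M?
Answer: 9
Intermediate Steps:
(x(U(-5, -3), -1) + z(0, 7))² = (-1 - 2)² = (-3)² = 9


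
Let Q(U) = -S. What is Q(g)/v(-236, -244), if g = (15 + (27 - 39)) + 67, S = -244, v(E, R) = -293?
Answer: -244/293 ≈ -0.83276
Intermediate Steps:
g = 70 (g = (15 - 12) + 67 = 3 + 67 = 70)
Q(U) = 244 (Q(U) = -1*(-244) = 244)
Q(g)/v(-236, -244) = 244/(-293) = 244*(-1/293) = -244/293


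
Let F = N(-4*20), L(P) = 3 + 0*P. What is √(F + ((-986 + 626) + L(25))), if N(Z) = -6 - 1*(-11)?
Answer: 4*I*√22 ≈ 18.762*I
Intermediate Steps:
L(P) = 3 (L(P) = 3 + 0 = 3)
N(Z) = 5 (N(Z) = -6 + 11 = 5)
F = 5
√(F + ((-986 + 626) + L(25))) = √(5 + ((-986 + 626) + 3)) = √(5 + (-360 + 3)) = √(5 - 357) = √(-352) = 4*I*√22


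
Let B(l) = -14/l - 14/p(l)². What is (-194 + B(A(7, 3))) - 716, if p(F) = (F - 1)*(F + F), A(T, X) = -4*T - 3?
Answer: -1790107655/1968128 ≈ -909.55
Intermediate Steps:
A(T, X) = -3 - 4*T
p(F) = 2*F*(-1 + F) (p(F) = (-1 + F)*(2*F) = 2*F*(-1 + F))
B(l) = -14/l - 7/(2*l²*(-1 + l)²) (B(l) = -14/l - 14*1/(4*l²*(-1 + l)²) = -14/l - 7/(2*l²*(-1 + l)²))
(-194 + B(A(7, 3))) - 716 = (-194 + (-14/(-3 - 4*7) - 7/(2*(-3 - 4*7)²*(-1 + (-3 - 4*7))²))) - 716 = (-194 + (-14/(-3 - 28) - 7/(2*(-3 - 28)²*(-1 + (-3 - 28))²))) - 716 = (-194 + (-14/(-31) - 7/2/((-31)²*(-1 - 31)²))) - 716 = (-194 + (-14*(-1/31) - 7/2*1/961/(-32)²)) - 716 = (-194 + (14/31 - 7/2*1/961*1/1024)) - 716 = (-194 + (14/31 - 7/1968128)) - 716 = (-194 + 888825/1968128) - 716 = -380928007/1968128 - 716 = -1790107655/1968128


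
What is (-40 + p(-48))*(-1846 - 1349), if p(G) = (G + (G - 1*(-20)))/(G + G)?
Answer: 1002165/8 ≈ 1.2527e+5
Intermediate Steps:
p(G) = (20 + 2*G)/(2*G) (p(G) = (G + (G + 20))/((2*G)) = (G + (20 + G))*(1/(2*G)) = (20 + 2*G)*(1/(2*G)) = (20 + 2*G)/(2*G))
(-40 + p(-48))*(-1846 - 1349) = (-40 + (10 - 48)/(-48))*(-1846 - 1349) = (-40 - 1/48*(-38))*(-3195) = (-40 + 19/24)*(-3195) = -941/24*(-3195) = 1002165/8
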